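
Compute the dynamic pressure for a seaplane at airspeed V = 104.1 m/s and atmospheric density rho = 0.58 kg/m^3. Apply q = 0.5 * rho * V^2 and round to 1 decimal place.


Step 1: V^2 = 104.1^2 = 10836.81
Step 2: q = 0.5 * 0.58 * 10836.81
Step 3: q = 3142.7 Pa

3142.7


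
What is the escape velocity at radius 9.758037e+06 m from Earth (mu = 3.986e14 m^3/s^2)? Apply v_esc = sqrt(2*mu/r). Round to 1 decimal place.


Step 1: 2*mu/r = 2 * 3.986e14 / 9.758037e+06 = 81696759.297
Step 2: v_esc = sqrt(81696759.297) = 9038.6 m/s

9038.6


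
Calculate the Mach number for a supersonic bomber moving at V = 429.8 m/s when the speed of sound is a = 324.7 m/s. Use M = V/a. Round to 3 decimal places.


Step 1: M = V / a = 429.8 / 324.7
Step 2: M = 1.324

1.324


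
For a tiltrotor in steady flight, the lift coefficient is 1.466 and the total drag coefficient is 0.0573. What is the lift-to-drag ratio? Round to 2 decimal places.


Step 1: L/D = CL / CD = 1.466 / 0.0573
Step 2: L/D = 25.58

25.58


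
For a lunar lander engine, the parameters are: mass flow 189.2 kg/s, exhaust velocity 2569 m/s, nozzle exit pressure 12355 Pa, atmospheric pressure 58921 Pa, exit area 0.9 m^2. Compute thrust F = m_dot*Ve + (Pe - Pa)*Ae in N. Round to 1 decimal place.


Step 1: Momentum thrust = m_dot * Ve = 189.2 * 2569 = 486054.8 N
Step 2: Pressure thrust = (Pe - Pa) * Ae = (12355 - 58921) * 0.9 = -41909.4 N
Step 3: Total thrust F = 486054.8 + -41909.4 = 444145.4 N

444145.4


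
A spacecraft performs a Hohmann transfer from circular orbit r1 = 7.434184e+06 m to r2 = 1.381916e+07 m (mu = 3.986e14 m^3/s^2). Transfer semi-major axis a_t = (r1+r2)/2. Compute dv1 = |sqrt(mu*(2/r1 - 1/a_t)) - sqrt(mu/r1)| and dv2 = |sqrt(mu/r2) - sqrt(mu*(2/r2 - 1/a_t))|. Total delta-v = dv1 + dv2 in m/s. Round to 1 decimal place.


Step 1: Transfer semi-major axis a_t = (7.434184e+06 + 1.381916e+07) / 2 = 1.062667e+07 m
Step 2: v1 (circular at r1) = sqrt(mu/r1) = 7322.38 m/s
Step 3: v_t1 = sqrt(mu*(2/r1 - 1/a_t)) = 8350.15 m/s
Step 4: dv1 = |8350.15 - 7322.38| = 1027.77 m/s
Step 5: v2 (circular at r2) = 5370.66 m/s, v_t2 = 4492.06 m/s
Step 6: dv2 = |5370.66 - 4492.06| = 878.6 m/s
Step 7: Total delta-v = 1027.77 + 878.6 = 1906.4 m/s

1906.4


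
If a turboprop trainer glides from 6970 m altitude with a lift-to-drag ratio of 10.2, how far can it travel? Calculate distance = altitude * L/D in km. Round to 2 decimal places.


Step 1: Glide distance = altitude * L/D = 6970 * 10.2 = 71094.0 m
Step 2: Convert to km: 71094.0 / 1000 = 71.09 km

71.09


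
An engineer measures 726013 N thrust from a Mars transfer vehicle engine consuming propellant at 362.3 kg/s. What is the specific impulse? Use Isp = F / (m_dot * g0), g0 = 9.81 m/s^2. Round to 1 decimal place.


Step 1: m_dot * g0 = 362.3 * 9.81 = 3554.16
Step 2: Isp = 726013 / 3554.16 = 204.3 s

204.3


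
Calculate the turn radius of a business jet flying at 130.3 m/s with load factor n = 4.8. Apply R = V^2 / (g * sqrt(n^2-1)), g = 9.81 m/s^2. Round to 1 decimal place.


Step 1: V^2 = 130.3^2 = 16978.09
Step 2: n^2 - 1 = 4.8^2 - 1 = 22.04
Step 3: sqrt(22.04) = 4.694678
Step 4: R = 16978.09 / (9.81 * 4.694678) = 368.6 m

368.6


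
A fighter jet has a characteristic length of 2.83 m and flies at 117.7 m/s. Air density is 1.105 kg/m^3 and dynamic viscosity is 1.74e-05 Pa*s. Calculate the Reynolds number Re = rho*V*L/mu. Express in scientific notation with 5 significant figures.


Step 1: Numerator = rho * V * L = 1.105 * 117.7 * 2.83 = 368.065555
Step 2: Re = 368.065555 / 1.74e-05
Step 3: Re = 2.1153e+07

2.1153e+07


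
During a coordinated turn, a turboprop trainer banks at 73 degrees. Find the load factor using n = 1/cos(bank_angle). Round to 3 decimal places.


Step 1: Convert 73 degrees to radians = 1.27409
Step 2: cos(73 deg) = 0.292372
Step 3: n = 1 / 0.292372 = 3.420

3.420


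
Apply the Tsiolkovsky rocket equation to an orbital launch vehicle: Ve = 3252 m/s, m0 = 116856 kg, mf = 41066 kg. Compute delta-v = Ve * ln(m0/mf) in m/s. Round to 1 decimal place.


Step 1: Mass ratio m0/mf = 116856 / 41066 = 2.845566
Step 2: ln(2.845566) = 1.045762
Step 3: delta-v = 3252 * 1.045762 = 3400.8 m/s

3400.8


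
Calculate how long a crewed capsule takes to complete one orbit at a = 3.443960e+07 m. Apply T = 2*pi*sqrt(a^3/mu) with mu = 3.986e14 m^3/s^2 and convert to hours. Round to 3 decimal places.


Step 1: a^3 / mu = 4.084833e+22 / 3.986e14 = 1.024795e+08
Step 2: sqrt(1.024795e+08) = 10123.2159 s
Step 3: T = 2*pi * 10123.2159 = 63606.04 s
Step 4: T in hours = 63606.04 / 3600 = 17.668 hours

17.668


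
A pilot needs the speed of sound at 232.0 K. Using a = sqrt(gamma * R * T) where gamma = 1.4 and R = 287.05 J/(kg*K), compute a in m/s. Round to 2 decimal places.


Step 1: gamma * R * T = 1.4 * 287.05 * 232.0 = 93233.84
Step 2: a = sqrt(93233.84) = 305.34 m/s

305.34


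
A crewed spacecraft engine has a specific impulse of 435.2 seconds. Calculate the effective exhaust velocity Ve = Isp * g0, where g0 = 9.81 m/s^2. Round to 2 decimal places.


Step 1: Ve = Isp * g0 = 435.2 * 9.81
Step 2: Ve = 4269.31 m/s

4269.31


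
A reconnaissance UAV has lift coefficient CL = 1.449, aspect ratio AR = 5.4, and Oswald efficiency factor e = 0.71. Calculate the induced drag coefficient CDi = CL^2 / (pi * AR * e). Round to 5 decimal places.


Step 1: CL^2 = 1.449^2 = 2.099601
Step 2: pi * AR * e = 3.14159 * 5.4 * 0.71 = 12.044866
Step 3: CDi = 2.099601 / 12.044866 = 0.17432

0.17432


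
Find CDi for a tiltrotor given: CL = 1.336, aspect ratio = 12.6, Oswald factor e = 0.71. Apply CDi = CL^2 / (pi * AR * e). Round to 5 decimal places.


Step 1: CL^2 = 1.336^2 = 1.784896
Step 2: pi * AR * e = 3.14159 * 12.6 * 0.71 = 28.104688
Step 3: CDi = 1.784896 / 28.104688 = 0.06351

0.06351


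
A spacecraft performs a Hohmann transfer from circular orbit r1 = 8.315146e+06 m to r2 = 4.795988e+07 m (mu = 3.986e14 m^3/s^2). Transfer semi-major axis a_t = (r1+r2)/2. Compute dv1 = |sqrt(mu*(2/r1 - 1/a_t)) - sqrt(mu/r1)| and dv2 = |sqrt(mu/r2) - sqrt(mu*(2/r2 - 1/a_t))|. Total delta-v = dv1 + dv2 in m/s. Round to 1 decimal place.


Step 1: Transfer semi-major axis a_t = (8.315146e+06 + 4.795988e+07) / 2 = 2.813751e+07 m
Step 2: v1 (circular at r1) = sqrt(mu/r1) = 6923.63 m/s
Step 3: v_t1 = sqrt(mu*(2/r1 - 1/a_t)) = 9039.2 m/s
Step 4: dv1 = |9039.2 - 6923.63| = 2115.57 m/s
Step 5: v2 (circular at r2) = 2882.9 m/s, v_t2 = 1567.19 m/s
Step 6: dv2 = |2882.9 - 1567.19| = 1315.71 m/s
Step 7: Total delta-v = 2115.57 + 1315.71 = 3431.3 m/s

3431.3


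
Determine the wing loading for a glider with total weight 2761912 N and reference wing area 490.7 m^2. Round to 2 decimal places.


Step 1: Wing loading = W / S = 2761912 / 490.7
Step 2: Wing loading = 5628.51 N/m^2

5628.51


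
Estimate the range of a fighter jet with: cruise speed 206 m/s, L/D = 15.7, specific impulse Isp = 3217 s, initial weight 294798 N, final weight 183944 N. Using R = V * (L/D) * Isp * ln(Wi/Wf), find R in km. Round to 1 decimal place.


Step 1: Coefficient = V * (L/D) * Isp = 206 * 15.7 * 3217 = 10404421.4 m
Step 2: Wi/Wf = 294798 / 183944 = 1.602651
Step 3: ln(1.602651) = 0.471659
Step 4: R = 10404421.4 * 0.471659 = 4907339.1 m = 4907.3 km

4907.3


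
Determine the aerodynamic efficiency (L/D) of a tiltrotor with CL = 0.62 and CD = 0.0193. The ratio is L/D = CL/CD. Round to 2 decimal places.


Step 1: L/D = CL / CD = 0.62 / 0.0193
Step 2: L/D = 32.12

32.12


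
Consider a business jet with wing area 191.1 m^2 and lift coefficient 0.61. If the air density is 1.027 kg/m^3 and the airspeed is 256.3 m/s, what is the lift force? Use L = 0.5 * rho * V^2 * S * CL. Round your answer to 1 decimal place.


Step 1: Calculate dynamic pressure q = 0.5 * 1.027 * 256.3^2 = 0.5 * 1.027 * 65689.69 = 33731.6558 Pa
Step 2: Multiply by wing area and lift coefficient: L = 33731.6558 * 191.1 * 0.61
Step 3: L = 6446119.4262 * 0.61 = 3932132.9 N

3932132.9


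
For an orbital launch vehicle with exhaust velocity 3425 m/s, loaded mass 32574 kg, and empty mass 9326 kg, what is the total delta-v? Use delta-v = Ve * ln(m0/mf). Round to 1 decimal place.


Step 1: Mass ratio m0/mf = 32574 / 9326 = 3.492816
Step 2: ln(3.492816) = 1.250708
Step 3: delta-v = 3425 * 1.250708 = 4283.7 m/s

4283.7


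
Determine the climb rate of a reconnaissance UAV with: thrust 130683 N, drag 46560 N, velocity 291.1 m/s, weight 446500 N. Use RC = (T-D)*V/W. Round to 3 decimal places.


Step 1: Excess thrust = T - D = 130683 - 46560 = 84123 N
Step 2: Excess power = 84123 * 291.1 = 24488205.3 W
Step 3: RC = 24488205.3 / 446500 = 54.845 m/s

54.845


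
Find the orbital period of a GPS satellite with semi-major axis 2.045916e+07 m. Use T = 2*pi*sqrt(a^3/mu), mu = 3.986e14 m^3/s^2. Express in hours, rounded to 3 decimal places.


Step 1: a^3 / mu = 8.563738e+21 / 3.986e14 = 2.148454e+07
Step 2: sqrt(2.148454e+07) = 4635.1421 s
Step 3: T = 2*pi * 4635.1421 = 29123.46 s
Step 4: T in hours = 29123.46 / 3600 = 8.090 hours

8.090


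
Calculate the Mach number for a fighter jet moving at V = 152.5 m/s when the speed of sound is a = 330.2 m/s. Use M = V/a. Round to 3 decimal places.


Step 1: M = V / a = 152.5 / 330.2
Step 2: M = 0.462

0.462


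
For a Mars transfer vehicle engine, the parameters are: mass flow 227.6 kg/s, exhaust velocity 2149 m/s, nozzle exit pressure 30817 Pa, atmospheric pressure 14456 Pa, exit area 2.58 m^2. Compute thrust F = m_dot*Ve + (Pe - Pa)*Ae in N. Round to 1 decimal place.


Step 1: Momentum thrust = m_dot * Ve = 227.6 * 2149 = 489112.4 N
Step 2: Pressure thrust = (Pe - Pa) * Ae = (30817 - 14456) * 2.58 = 42211.38 N
Step 3: Total thrust F = 489112.4 + 42211.38 = 531323.8 N

531323.8


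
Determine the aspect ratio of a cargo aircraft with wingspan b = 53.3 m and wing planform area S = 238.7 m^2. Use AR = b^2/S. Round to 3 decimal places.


Step 1: b^2 = 53.3^2 = 2840.89
Step 2: AR = 2840.89 / 238.7 = 11.902

11.902


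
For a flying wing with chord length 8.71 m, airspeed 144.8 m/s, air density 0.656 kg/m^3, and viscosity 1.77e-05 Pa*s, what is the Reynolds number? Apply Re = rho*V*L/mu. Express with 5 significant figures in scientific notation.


Step 1: Numerator = rho * V * L = 0.656 * 144.8 * 8.71 = 827.352448
Step 2: Re = 827.352448 / 1.77e-05
Step 3: Re = 4.6743e+07

4.6743e+07


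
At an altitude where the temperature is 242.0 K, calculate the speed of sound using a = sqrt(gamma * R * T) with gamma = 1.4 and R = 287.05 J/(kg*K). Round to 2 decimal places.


Step 1: gamma * R * T = 1.4 * 287.05 * 242.0 = 97252.54
Step 2: a = sqrt(97252.54) = 311.85 m/s

311.85


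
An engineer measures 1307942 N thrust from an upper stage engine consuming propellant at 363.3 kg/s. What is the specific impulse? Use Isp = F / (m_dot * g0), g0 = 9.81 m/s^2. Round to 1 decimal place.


Step 1: m_dot * g0 = 363.3 * 9.81 = 3563.97
Step 2: Isp = 1307942 / 3563.97 = 367.0 s

367.0


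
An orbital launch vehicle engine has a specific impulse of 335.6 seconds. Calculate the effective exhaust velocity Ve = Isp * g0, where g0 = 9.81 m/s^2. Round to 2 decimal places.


Step 1: Ve = Isp * g0 = 335.6 * 9.81
Step 2: Ve = 3292.24 m/s

3292.24


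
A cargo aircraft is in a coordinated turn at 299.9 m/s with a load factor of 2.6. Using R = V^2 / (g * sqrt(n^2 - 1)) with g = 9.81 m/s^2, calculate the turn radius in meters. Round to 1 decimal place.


Step 1: V^2 = 299.9^2 = 89940.01
Step 2: n^2 - 1 = 2.6^2 - 1 = 5.76
Step 3: sqrt(5.76) = 2.4
Step 4: R = 89940.01 / (9.81 * 2.4) = 3820.1 m

3820.1


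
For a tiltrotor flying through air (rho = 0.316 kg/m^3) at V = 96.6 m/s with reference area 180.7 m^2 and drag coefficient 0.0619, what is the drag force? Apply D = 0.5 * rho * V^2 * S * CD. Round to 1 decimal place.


Step 1: Dynamic pressure q = 0.5 * 0.316 * 96.6^2 = 1474.3865 Pa
Step 2: Drag D = q * S * CD = 1474.3865 * 180.7 * 0.0619
Step 3: D = 16491.5 N

16491.5


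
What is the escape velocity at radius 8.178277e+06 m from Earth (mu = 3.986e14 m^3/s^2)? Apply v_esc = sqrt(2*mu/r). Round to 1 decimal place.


Step 1: 2*mu/r = 2 * 3.986e14 / 8.178277e+06 = 97477745.0067
Step 2: v_esc = sqrt(97477745.0067) = 9873.1 m/s

9873.1


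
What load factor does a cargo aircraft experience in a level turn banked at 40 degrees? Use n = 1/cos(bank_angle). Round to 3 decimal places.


Step 1: Convert 40 degrees to radians = 0.698132
Step 2: cos(40 deg) = 0.766044
Step 3: n = 1 / 0.766044 = 1.305

1.305


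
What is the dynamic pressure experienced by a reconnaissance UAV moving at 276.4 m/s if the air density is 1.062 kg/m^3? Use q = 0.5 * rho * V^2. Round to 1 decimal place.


Step 1: V^2 = 276.4^2 = 76396.96
Step 2: q = 0.5 * 1.062 * 76396.96
Step 3: q = 40566.8 Pa

40566.8


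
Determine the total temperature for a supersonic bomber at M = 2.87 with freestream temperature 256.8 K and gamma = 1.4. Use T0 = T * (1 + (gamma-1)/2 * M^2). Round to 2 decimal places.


Step 1: (gamma-1)/2 = 0.2
Step 2: M^2 = 8.2369
Step 3: 1 + 0.2 * 8.2369 = 2.64738
Step 4: T0 = 256.8 * 2.64738 = 679.85 K

679.85


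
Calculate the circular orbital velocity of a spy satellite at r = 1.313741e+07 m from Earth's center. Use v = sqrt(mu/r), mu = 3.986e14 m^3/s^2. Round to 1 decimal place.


Step 1: mu / r = 3.986e14 / 1.313741e+07 = 30340835.8268
Step 2: v = sqrt(30340835.8268) = 5508.3 m/s

5508.3


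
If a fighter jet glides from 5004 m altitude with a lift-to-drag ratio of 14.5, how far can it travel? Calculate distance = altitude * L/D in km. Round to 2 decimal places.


Step 1: Glide distance = altitude * L/D = 5004 * 14.5 = 72558.0 m
Step 2: Convert to km: 72558.0 / 1000 = 72.56 km

72.56


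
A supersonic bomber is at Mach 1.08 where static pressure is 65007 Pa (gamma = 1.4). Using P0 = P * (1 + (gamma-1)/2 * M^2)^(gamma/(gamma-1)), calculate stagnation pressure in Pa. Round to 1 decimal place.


Step 1: (gamma-1)/2 * M^2 = 0.2 * 1.1664 = 0.23328
Step 2: 1 + 0.23328 = 1.23328
Step 3: Exponent gamma/(gamma-1) = 3.5
Step 4: P0 = 65007 * 1.23328^3.5 = 135417.9 Pa

135417.9


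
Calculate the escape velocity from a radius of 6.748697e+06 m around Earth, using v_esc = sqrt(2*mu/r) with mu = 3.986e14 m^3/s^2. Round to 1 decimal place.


Step 1: 2*mu/r = 2 * 3.986e14 / 6.748697e+06 = 118126506.4945
Step 2: v_esc = sqrt(118126506.4945) = 10868.6 m/s

10868.6


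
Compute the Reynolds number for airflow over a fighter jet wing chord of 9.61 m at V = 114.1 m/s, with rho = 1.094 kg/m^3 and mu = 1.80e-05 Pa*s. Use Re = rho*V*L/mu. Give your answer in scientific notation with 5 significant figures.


Step 1: Numerator = rho * V * L = 1.094 * 114.1 * 9.61 = 1199.572094
Step 2: Re = 1199.572094 / 1.80e-05
Step 3: Re = 6.6643e+07

6.6643e+07


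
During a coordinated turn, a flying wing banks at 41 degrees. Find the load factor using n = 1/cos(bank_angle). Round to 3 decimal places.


Step 1: Convert 41 degrees to radians = 0.715585
Step 2: cos(41 deg) = 0.75471
Step 3: n = 1 / 0.75471 = 1.325

1.325


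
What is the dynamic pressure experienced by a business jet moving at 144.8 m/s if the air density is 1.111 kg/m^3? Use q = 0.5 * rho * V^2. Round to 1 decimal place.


Step 1: V^2 = 144.8^2 = 20967.04
Step 2: q = 0.5 * 1.111 * 20967.04
Step 3: q = 11647.2 Pa

11647.2


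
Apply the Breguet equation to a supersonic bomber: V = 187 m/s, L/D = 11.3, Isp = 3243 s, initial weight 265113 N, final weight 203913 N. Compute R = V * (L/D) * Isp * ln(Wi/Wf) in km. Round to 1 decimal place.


Step 1: Coefficient = V * (L/D) * Isp = 187 * 11.3 * 3243 = 6852783.3 m
Step 2: Wi/Wf = 265113 / 203913 = 1.300128
Step 3: ln(1.300128) = 0.262463
Step 4: R = 6852783.3 * 0.262463 = 1798600.1 m = 1798.6 km

1798.6


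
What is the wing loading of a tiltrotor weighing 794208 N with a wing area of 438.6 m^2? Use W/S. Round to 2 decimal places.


Step 1: Wing loading = W / S = 794208 / 438.6
Step 2: Wing loading = 1810.78 N/m^2

1810.78


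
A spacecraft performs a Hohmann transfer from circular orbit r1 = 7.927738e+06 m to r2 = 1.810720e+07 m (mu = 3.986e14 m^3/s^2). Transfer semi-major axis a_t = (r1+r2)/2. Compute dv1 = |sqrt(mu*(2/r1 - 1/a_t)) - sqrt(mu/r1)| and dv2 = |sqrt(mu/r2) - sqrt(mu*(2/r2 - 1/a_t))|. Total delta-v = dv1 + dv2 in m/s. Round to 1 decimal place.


Step 1: Transfer semi-major axis a_t = (7.927738e+06 + 1.810720e+07) / 2 = 1.301747e+07 m
Step 2: v1 (circular at r1) = sqrt(mu/r1) = 7090.78 m/s
Step 3: v_t1 = sqrt(mu*(2/r1 - 1/a_t)) = 8362.89 m/s
Step 4: dv1 = |8362.89 - 7090.78| = 1272.11 m/s
Step 5: v2 (circular at r2) = 4691.84 m/s, v_t2 = 3661.46 m/s
Step 6: dv2 = |4691.84 - 3661.46| = 1030.38 m/s
Step 7: Total delta-v = 1272.11 + 1030.38 = 2302.5 m/s

2302.5


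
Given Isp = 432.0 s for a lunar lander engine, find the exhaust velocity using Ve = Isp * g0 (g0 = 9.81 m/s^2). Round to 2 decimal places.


Step 1: Ve = Isp * g0 = 432.0 * 9.81
Step 2: Ve = 4237.92 m/s

4237.92


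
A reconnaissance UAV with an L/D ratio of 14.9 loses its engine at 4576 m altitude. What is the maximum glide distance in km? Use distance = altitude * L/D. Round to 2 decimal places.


Step 1: Glide distance = altitude * L/D = 4576 * 14.9 = 68182.4 m
Step 2: Convert to km: 68182.4 / 1000 = 68.18 km

68.18


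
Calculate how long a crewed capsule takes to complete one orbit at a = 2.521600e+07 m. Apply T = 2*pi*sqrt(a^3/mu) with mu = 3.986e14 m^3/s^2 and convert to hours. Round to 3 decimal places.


Step 1: a^3 / mu = 1.603351e+22 / 3.986e14 = 4.022456e+07
Step 2: sqrt(4.022456e+07) = 6342.2834 s
Step 3: T = 2*pi * 6342.2834 = 39849.74 s
Step 4: T in hours = 39849.74 / 3600 = 11.069 hours

11.069


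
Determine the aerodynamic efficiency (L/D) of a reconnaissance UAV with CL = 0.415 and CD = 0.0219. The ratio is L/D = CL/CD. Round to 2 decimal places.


Step 1: L/D = CL / CD = 0.415 / 0.0219
Step 2: L/D = 18.95

18.95


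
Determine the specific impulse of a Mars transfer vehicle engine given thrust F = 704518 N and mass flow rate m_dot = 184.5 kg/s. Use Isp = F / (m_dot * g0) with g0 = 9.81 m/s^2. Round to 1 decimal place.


Step 1: m_dot * g0 = 184.5 * 9.81 = 1809.95
Step 2: Isp = 704518 / 1809.95 = 389.2 s

389.2


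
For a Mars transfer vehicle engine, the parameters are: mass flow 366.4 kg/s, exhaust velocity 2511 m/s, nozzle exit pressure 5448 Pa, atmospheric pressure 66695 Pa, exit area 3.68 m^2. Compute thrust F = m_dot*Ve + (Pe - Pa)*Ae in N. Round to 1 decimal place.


Step 1: Momentum thrust = m_dot * Ve = 366.4 * 2511 = 920030.4 N
Step 2: Pressure thrust = (Pe - Pa) * Ae = (5448 - 66695) * 3.68 = -225388.96 N
Step 3: Total thrust F = 920030.4 + -225388.96 = 694641.4 N

694641.4


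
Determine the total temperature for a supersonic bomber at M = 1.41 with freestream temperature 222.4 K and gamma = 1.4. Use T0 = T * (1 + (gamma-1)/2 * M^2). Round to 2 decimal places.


Step 1: (gamma-1)/2 = 0.2
Step 2: M^2 = 1.9881
Step 3: 1 + 0.2 * 1.9881 = 1.39762
Step 4: T0 = 222.4 * 1.39762 = 310.83 K

310.83


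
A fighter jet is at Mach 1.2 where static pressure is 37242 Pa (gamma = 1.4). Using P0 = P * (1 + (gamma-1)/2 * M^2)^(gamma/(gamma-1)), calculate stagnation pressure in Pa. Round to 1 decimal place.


Step 1: (gamma-1)/2 * M^2 = 0.2 * 1.44 = 0.288
Step 2: 1 + 0.288 = 1.288
Step 3: Exponent gamma/(gamma-1) = 3.5
Step 4: P0 = 37242 * 1.288^3.5 = 90310.6 Pa

90310.6


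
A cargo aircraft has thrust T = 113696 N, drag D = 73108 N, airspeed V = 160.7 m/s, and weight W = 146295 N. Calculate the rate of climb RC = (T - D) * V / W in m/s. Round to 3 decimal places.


Step 1: Excess thrust = T - D = 113696 - 73108 = 40588 N
Step 2: Excess power = 40588 * 160.7 = 6522491.6 W
Step 3: RC = 6522491.6 / 146295 = 44.585 m/s

44.585


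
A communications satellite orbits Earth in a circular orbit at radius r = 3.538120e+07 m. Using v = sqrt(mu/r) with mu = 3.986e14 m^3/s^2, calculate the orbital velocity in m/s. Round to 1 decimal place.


Step 1: mu / r = 3.986e14 / 3.538120e+07 = 11265870.0101
Step 2: v = sqrt(11265870.0101) = 3356.5 m/s

3356.5


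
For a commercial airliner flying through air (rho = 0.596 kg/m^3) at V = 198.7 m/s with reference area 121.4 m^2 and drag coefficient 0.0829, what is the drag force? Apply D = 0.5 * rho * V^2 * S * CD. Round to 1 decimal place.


Step 1: Dynamic pressure q = 0.5 * 0.596 * 198.7^2 = 11765.5436 Pa
Step 2: Drag D = q * S * CD = 11765.5436 * 121.4 * 0.0829
Step 3: D = 118409.1 N

118409.1


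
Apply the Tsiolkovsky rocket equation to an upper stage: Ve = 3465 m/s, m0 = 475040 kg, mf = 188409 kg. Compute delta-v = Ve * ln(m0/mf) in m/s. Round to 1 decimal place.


Step 1: Mass ratio m0/mf = 475040 / 188409 = 2.521323
Step 2: ln(2.521323) = 0.924784
Step 3: delta-v = 3465 * 0.924784 = 3204.4 m/s

3204.4


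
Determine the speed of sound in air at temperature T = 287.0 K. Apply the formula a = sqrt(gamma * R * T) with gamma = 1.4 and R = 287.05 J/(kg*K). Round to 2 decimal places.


Step 1: gamma * R * T = 1.4 * 287.05 * 287.0 = 115336.69
Step 2: a = sqrt(115336.69) = 339.61 m/s

339.61


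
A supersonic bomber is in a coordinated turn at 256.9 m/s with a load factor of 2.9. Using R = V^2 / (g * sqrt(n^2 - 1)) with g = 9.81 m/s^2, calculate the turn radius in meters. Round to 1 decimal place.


Step 1: V^2 = 256.9^2 = 65997.61
Step 2: n^2 - 1 = 2.9^2 - 1 = 7.41
Step 3: sqrt(7.41) = 2.722132
Step 4: R = 65997.61 / (9.81 * 2.722132) = 2471.4 m

2471.4


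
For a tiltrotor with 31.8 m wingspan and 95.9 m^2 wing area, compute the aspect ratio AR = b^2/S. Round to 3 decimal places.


Step 1: b^2 = 31.8^2 = 1011.24
Step 2: AR = 1011.24 / 95.9 = 10.545

10.545


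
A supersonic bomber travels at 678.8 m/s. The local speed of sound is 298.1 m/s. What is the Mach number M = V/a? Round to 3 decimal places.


Step 1: M = V / a = 678.8 / 298.1
Step 2: M = 2.277

2.277


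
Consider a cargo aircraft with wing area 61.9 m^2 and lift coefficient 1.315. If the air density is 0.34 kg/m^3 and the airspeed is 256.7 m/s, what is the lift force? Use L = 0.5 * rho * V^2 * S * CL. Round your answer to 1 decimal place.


Step 1: Calculate dynamic pressure q = 0.5 * 0.34 * 256.7^2 = 0.5 * 0.34 * 65894.89 = 11202.1313 Pa
Step 2: Multiply by wing area and lift coefficient: L = 11202.1313 * 61.9 * 1.315
Step 3: L = 693411.9275 * 1.315 = 911836.7 N

911836.7


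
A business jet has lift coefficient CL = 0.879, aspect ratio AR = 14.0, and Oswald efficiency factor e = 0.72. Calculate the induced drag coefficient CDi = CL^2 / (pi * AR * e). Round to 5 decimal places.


Step 1: CL^2 = 0.879^2 = 0.772641
Step 2: pi * AR * e = 3.14159 * 14.0 * 0.72 = 31.667254
Step 3: CDi = 0.772641 / 31.667254 = 0.02440

0.02440


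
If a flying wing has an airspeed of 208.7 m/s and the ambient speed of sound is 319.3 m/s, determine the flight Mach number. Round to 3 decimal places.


Step 1: M = V / a = 208.7 / 319.3
Step 2: M = 0.654

0.654


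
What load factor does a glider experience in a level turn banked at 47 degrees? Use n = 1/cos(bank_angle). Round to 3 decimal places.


Step 1: Convert 47 degrees to radians = 0.820305
Step 2: cos(47 deg) = 0.681998
Step 3: n = 1 / 0.681998 = 1.466

1.466


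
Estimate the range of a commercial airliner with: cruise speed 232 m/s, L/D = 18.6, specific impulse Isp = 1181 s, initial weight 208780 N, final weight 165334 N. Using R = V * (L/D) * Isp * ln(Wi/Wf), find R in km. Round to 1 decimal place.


Step 1: Coefficient = V * (L/D) * Isp = 232 * 18.6 * 1181 = 5096251.2 m
Step 2: Wi/Wf = 208780 / 165334 = 1.262777
Step 3: ln(1.262777) = 0.233313
Step 4: R = 5096251.2 * 0.233313 = 1189023.7 m = 1189.0 km

1189.0


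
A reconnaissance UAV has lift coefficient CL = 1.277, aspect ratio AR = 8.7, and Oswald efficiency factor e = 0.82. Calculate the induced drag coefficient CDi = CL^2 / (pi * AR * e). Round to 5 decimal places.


Step 1: CL^2 = 1.277^2 = 1.630729
Step 2: pi * AR * e = 3.14159 * 8.7 * 0.82 = 22.412122
Step 3: CDi = 1.630729 / 22.412122 = 0.07276

0.07276


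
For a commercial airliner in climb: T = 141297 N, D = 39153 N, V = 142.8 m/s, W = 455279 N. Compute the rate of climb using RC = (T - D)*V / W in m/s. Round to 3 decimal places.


Step 1: Excess thrust = T - D = 141297 - 39153 = 102144 N
Step 2: Excess power = 102144 * 142.8 = 14586163.2 W
Step 3: RC = 14586163.2 / 455279 = 32.038 m/s

32.038


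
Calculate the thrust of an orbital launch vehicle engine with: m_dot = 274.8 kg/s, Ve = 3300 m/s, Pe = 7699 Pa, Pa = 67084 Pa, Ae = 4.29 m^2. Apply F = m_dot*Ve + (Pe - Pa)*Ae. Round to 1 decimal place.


Step 1: Momentum thrust = m_dot * Ve = 274.8 * 3300 = 906840.0 N
Step 2: Pressure thrust = (Pe - Pa) * Ae = (7699 - 67084) * 4.29 = -254761.65 N
Step 3: Total thrust F = 906840.0 + -254761.65 = 652078.4 N

652078.4


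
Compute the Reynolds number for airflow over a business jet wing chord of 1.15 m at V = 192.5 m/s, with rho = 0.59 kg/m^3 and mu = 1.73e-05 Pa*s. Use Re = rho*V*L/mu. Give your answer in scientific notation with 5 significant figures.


Step 1: Numerator = rho * V * L = 0.59 * 192.5 * 1.15 = 130.61125
Step 2: Re = 130.61125 / 1.73e-05
Step 3: Re = 7.5498e+06

7.5498e+06


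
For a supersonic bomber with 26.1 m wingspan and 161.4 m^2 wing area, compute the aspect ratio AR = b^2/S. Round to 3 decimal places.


Step 1: b^2 = 26.1^2 = 681.21
Step 2: AR = 681.21 / 161.4 = 4.221

4.221


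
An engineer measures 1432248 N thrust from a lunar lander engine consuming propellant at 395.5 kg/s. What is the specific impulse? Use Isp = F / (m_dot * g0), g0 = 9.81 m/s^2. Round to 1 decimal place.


Step 1: m_dot * g0 = 395.5 * 9.81 = 3879.86
Step 2: Isp = 1432248 / 3879.86 = 369.1 s

369.1


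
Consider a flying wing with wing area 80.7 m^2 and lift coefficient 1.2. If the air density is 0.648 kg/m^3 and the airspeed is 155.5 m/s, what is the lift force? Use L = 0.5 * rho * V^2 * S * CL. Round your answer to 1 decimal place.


Step 1: Calculate dynamic pressure q = 0.5 * 0.648 * 155.5^2 = 0.5 * 0.648 * 24180.25 = 7834.401 Pa
Step 2: Multiply by wing area and lift coefficient: L = 7834.401 * 80.7 * 1.2
Step 3: L = 632236.1607 * 1.2 = 758683.4 N

758683.4


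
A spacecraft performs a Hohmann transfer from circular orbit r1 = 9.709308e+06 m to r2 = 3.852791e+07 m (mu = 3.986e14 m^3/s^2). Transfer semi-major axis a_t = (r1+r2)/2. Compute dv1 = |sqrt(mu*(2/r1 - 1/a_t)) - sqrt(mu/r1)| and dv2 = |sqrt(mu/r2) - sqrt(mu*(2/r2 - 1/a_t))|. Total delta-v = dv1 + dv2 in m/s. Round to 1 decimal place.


Step 1: Transfer semi-major axis a_t = (9.709308e+06 + 3.852791e+07) / 2 = 2.411861e+07 m
Step 2: v1 (circular at r1) = sqrt(mu/r1) = 6407.29 m/s
Step 3: v_t1 = sqrt(mu*(2/r1 - 1/a_t)) = 8098.16 m/s
Step 4: dv1 = |8098.16 - 6407.29| = 1690.86 m/s
Step 5: v2 (circular at r2) = 3216.48 m/s, v_t2 = 2040.79 m/s
Step 6: dv2 = |3216.48 - 2040.79| = 1175.69 m/s
Step 7: Total delta-v = 1690.86 + 1175.69 = 2866.6 m/s

2866.6


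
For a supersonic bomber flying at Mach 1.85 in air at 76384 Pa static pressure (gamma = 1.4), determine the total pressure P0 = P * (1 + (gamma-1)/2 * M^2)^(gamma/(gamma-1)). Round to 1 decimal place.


Step 1: (gamma-1)/2 * M^2 = 0.2 * 3.4225 = 0.6845
Step 2: 1 + 0.6845 = 1.6845
Step 3: Exponent gamma/(gamma-1) = 3.5
Step 4: P0 = 76384 * 1.6845^3.5 = 473861.0 Pa

473861.0


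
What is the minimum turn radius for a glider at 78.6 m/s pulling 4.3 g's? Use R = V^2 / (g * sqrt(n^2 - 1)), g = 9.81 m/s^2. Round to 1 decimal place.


Step 1: V^2 = 78.6^2 = 6177.96
Step 2: n^2 - 1 = 4.3^2 - 1 = 17.49
Step 3: sqrt(17.49) = 4.182105
Step 4: R = 6177.96 / (9.81 * 4.182105) = 150.6 m

150.6


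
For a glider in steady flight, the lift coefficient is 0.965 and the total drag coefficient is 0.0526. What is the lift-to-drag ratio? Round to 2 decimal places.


Step 1: L/D = CL / CD = 0.965 / 0.0526
Step 2: L/D = 18.35

18.35


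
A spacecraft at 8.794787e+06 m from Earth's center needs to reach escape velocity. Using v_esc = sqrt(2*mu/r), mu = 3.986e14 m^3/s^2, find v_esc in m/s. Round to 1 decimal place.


Step 1: 2*mu/r = 2 * 3.986e14 / 8.794787e+06 = 90644605.7193
Step 2: v_esc = sqrt(90644605.7193) = 9520.7 m/s

9520.7


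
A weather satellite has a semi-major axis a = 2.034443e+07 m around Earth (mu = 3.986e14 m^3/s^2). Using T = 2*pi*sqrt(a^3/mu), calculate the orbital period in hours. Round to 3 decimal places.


Step 1: a^3 / mu = 8.420475e+21 / 3.986e14 = 2.112512e+07
Step 2: sqrt(2.112512e+07) = 4596.2077 s
Step 3: T = 2*pi * 4596.2077 = 28878.82 s
Step 4: T in hours = 28878.82 / 3600 = 8.022 hours

8.022


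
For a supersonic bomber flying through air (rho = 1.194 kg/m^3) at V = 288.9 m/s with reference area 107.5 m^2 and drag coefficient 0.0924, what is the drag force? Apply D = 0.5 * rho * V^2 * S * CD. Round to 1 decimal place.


Step 1: Dynamic pressure q = 0.5 * 1.194 * 288.9^2 = 49827.5364 Pa
Step 2: Drag D = q * S * CD = 49827.5364 * 107.5 * 0.0924
Step 3: D = 494936.9 N

494936.9


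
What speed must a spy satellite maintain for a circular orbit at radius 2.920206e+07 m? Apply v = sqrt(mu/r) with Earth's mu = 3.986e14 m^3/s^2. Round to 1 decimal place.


Step 1: mu / r = 3.986e14 / 2.920206e+07 = 13649721.9717
Step 2: v = sqrt(13649721.9717) = 3694.6 m/s

3694.6


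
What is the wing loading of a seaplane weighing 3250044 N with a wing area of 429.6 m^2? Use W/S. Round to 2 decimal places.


Step 1: Wing loading = W / S = 3250044 / 429.6
Step 2: Wing loading = 7565.28 N/m^2

7565.28


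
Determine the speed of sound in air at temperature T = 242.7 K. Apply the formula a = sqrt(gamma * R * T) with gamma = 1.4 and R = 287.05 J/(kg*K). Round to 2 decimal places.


Step 1: gamma * R * T = 1.4 * 287.05 * 242.7 = 97533.849
Step 2: a = sqrt(97533.849) = 312.30 m/s

312.30


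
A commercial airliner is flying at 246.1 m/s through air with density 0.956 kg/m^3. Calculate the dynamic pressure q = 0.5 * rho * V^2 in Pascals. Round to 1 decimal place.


Step 1: V^2 = 246.1^2 = 60565.21
Step 2: q = 0.5 * 0.956 * 60565.21
Step 3: q = 28950.2 Pa

28950.2


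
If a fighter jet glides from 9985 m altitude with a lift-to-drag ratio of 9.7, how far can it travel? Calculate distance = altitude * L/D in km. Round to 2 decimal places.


Step 1: Glide distance = altitude * L/D = 9985 * 9.7 = 96854.5 m
Step 2: Convert to km: 96854.5 / 1000 = 96.85 km

96.85


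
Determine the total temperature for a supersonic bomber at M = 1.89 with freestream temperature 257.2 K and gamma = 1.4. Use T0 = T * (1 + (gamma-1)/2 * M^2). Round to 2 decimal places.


Step 1: (gamma-1)/2 = 0.2
Step 2: M^2 = 3.5721
Step 3: 1 + 0.2 * 3.5721 = 1.71442
Step 4: T0 = 257.2 * 1.71442 = 440.95 K

440.95


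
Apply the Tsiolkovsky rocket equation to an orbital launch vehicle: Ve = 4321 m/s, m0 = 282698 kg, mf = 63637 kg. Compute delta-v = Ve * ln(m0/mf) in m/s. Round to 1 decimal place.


Step 1: Mass ratio m0/mf = 282698 / 63637 = 4.442353
Step 2: ln(4.442353) = 1.491184
Step 3: delta-v = 4321 * 1.491184 = 6443.4 m/s

6443.4


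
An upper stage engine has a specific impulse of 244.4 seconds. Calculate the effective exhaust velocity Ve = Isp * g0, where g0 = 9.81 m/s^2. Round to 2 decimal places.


Step 1: Ve = Isp * g0 = 244.4 * 9.81
Step 2: Ve = 2397.56 m/s

2397.56


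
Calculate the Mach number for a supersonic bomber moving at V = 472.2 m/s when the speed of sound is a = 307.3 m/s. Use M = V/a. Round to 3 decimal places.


Step 1: M = V / a = 472.2 / 307.3
Step 2: M = 1.537

1.537


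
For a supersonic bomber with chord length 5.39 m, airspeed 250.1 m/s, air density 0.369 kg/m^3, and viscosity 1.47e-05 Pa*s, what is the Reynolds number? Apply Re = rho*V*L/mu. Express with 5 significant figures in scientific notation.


Step 1: Numerator = rho * V * L = 0.369 * 250.1 * 5.39 = 497.426391
Step 2: Re = 497.426391 / 1.47e-05
Step 3: Re = 3.3839e+07

3.3839e+07


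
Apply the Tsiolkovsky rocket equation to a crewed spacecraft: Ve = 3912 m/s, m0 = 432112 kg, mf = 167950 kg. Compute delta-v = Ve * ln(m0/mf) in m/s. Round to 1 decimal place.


Step 1: Mass ratio m0/mf = 432112 / 167950 = 2.572861
Step 2: ln(2.572861) = 0.945018
Step 3: delta-v = 3912 * 0.945018 = 3696.9 m/s

3696.9


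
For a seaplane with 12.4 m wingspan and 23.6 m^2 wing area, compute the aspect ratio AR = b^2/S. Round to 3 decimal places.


Step 1: b^2 = 12.4^2 = 153.76
Step 2: AR = 153.76 / 23.6 = 6.515

6.515


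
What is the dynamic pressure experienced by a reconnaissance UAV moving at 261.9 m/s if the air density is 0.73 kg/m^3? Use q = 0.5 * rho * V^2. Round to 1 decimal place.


Step 1: V^2 = 261.9^2 = 68591.61
Step 2: q = 0.5 * 0.73 * 68591.61
Step 3: q = 25035.9 Pa

25035.9


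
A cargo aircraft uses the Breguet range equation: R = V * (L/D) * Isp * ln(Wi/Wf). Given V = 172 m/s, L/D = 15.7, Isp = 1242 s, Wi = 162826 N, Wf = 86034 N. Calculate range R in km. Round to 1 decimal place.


Step 1: Coefficient = V * (L/D) * Isp = 172 * 15.7 * 1242 = 3353896.8 m
Step 2: Wi/Wf = 162826 / 86034 = 1.892577
Step 3: ln(1.892577) = 0.63794
Step 4: R = 3353896.8 * 0.63794 = 2139583.5 m = 2139.6 km

2139.6


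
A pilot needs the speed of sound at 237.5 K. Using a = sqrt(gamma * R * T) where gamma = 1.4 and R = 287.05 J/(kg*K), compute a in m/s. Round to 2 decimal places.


Step 1: gamma * R * T = 1.4 * 287.05 * 237.5 = 95444.125
Step 2: a = sqrt(95444.125) = 308.94 m/s

308.94


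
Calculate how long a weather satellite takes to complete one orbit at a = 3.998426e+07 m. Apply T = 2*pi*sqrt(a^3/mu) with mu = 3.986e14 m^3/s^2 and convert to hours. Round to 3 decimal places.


Step 1: a^3 / mu = 6.392448e+22 / 3.986e14 = 1.603725e+08
Step 2: sqrt(1.603725e+08) = 12663.8264 s
Step 3: T = 2*pi * 12663.8264 = 79569.17 s
Step 4: T in hours = 79569.17 / 3600 = 22.103 hours

22.103


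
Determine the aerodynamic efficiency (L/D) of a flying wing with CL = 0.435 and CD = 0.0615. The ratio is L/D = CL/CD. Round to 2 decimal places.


Step 1: L/D = CL / CD = 0.435 / 0.0615
Step 2: L/D = 7.07

7.07


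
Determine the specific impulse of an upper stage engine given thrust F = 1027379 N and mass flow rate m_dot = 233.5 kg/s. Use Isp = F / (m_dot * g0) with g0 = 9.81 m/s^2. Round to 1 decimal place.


Step 1: m_dot * g0 = 233.5 * 9.81 = 2290.64
Step 2: Isp = 1027379 / 2290.64 = 448.5 s

448.5


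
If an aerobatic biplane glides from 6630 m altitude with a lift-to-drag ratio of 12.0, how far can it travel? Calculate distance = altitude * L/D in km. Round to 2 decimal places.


Step 1: Glide distance = altitude * L/D = 6630 * 12.0 = 79560.0 m
Step 2: Convert to km: 79560.0 / 1000 = 79.56 km

79.56


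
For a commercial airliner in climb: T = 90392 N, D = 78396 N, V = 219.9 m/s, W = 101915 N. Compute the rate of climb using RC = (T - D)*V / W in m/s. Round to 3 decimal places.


Step 1: Excess thrust = T - D = 90392 - 78396 = 11996 N
Step 2: Excess power = 11996 * 219.9 = 2637920.4 W
Step 3: RC = 2637920.4 / 101915 = 25.884 m/s

25.884


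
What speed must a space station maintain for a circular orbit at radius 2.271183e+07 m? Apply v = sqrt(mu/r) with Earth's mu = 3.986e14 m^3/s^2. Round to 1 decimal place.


Step 1: mu / r = 3.986e14 / 2.271183e+07 = 17550325.0949
Step 2: v = sqrt(17550325.0949) = 4189.3 m/s

4189.3


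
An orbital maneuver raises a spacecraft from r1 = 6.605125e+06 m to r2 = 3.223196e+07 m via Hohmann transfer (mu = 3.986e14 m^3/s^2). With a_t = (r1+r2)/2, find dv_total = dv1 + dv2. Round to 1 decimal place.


Step 1: Transfer semi-major axis a_t = (6.605125e+06 + 3.223196e+07) / 2 = 1.941854e+07 m
Step 2: v1 (circular at r1) = sqrt(mu/r1) = 7768.34 m/s
Step 3: v_t1 = sqrt(mu*(2/r1 - 1/a_t)) = 10008.37 m/s
Step 4: dv1 = |10008.37 - 7768.34| = 2240.03 m/s
Step 5: v2 (circular at r2) = 3516.62 m/s, v_t2 = 2050.96 m/s
Step 6: dv2 = |3516.62 - 2050.96| = 1465.66 m/s
Step 7: Total delta-v = 2240.03 + 1465.66 = 3705.7 m/s

3705.7


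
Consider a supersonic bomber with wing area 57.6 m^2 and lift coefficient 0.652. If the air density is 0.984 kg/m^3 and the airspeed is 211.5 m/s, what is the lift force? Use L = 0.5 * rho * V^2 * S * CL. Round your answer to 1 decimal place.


Step 1: Calculate dynamic pressure q = 0.5 * 0.984 * 211.5^2 = 0.5 * 0.984 * 44732.25 = 22008.267 Pa
Step 2: Multiply by wing area and lift coefficient: L = 22008.267 * 57.6 * 0.652
Step 3: L = 1267676.1792 * 0.652 = 826524.9 N

826524.9


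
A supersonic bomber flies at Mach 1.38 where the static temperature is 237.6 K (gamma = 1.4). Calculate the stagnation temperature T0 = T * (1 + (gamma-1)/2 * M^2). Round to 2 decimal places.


Step 1: (gamma-1)/2 = 0.2
Step 2: M^2 = 1.9044
Step 3: 1 + 0.2 * 1.9044 = 1.38088
Step 4: T0 = 237.6 * 1.38088 = 328.10 K

328.10


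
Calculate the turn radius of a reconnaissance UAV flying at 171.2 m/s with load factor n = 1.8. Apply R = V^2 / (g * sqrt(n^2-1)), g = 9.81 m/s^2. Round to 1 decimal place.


Step 1: V^2 = 171.2^2 = 29309.44
Step 2: n^2 - 1 = 1.8^2 - 1 = 2.24
Step 3: sqrt(2.24) = 1.496663
Step 4: R = 29309.44 / (9.81 * 1.496663) = 1996.2 m

1996.2


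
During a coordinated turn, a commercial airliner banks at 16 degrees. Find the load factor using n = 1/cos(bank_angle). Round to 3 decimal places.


Step 1: Convert 16 degrees to radians = 0.279253
Step 2: cos(16 deg) = 0.961262
Step 3: n = 1 / 0.961262 = 1.040

1.040


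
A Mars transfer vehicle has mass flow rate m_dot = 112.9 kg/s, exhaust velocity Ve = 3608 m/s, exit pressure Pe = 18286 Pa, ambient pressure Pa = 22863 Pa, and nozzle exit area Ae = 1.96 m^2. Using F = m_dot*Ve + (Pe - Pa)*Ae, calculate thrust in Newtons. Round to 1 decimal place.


Step 1: Momentum thrust = m_dot * Ve = 112.9 * 3608 = 407343.2 N
Step 2: Pressure thrust = (Pe - Pa) * Ae = (18286 - 22863) * 1.96 = -8970.92 N
Step 3: Total thrust F = 407343.2 + -8970.92 = 398372.3 N

398372.3


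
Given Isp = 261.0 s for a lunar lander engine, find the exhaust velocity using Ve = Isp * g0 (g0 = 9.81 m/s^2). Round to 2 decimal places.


Step 1: Ve = Isp * g0 = 261.0 * 9.81
Step 2: Ve = 2560.41 m/s

2560.41


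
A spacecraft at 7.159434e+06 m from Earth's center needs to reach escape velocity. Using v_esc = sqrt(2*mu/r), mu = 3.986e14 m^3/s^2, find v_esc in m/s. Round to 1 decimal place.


Step 1: 2*mu/r = 2 * 3.986e14 / 7.159434e+06 = 111349584.3387
Step 2: v_esc = sqrt(111349584.3387) = 10552.2 m/s

10552.2


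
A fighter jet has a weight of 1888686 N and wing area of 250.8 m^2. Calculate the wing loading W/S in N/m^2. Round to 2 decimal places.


Step 1: Wing loading = W / S = 1888686 / 250.8
Step 2: Wing loading = 7530.65 N/m^2

7530.65


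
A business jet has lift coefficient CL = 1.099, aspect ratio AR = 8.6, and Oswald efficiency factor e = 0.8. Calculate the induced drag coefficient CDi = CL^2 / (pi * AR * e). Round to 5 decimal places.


Step 1: CL^2 = 1.099^2 = 1.207801
Step 2: pi * AR * e = 3.14159 * 8.6 * 0.8 = 21.614157
Step 3: CDi = 1.207801 / 21.614157 = 0.05588

0.05588


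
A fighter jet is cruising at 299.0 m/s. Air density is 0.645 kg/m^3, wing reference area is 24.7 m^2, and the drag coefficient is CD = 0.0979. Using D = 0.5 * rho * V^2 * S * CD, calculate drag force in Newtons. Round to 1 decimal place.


Step 1: Dynamic pressure q = 0.5 * 0.645 * 299.0^2 = 28831.8225 Pa
Step 2: Drag D = q * S * CD = 28831.8225 * 24.7 * 0.0979
Step 3: D = 69719.1 N

69719.1


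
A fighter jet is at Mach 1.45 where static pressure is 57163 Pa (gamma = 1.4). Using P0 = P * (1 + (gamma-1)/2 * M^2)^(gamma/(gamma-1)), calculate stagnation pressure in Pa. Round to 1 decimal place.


Step 1: (gamma-1)/2 * M^2 = 0.2 * 2.1025 = 0.4205
Step 2: 1 + 0.4205 = 1.4205
Step 3: Exponent gamma/(gamma-1) = 3.5
Step 4: P0 = 57163 * 1.4205^3.5 = 195280.7 Pa

195280.7
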